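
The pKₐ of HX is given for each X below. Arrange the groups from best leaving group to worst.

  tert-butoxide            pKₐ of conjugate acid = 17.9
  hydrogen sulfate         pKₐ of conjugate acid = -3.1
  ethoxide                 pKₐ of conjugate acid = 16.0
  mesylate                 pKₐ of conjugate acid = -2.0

hydrogen sulfate > mesylate > ethoxide > tert-butoxide

Lower conjugate-acid pKₐ ⇒ weaker base ⇒ better leaving group.
Sorting by the given values: hydrogen sulfate (-3.1), mesylate (-2.0), ethoxide (16.0), tert-butoxide (17.9).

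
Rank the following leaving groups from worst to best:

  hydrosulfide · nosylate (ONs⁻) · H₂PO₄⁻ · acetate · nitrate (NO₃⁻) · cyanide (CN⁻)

cyanide (CN⁻) < hydrosulfide < acetate < H₂PO₄⁻ < nitrate (NO₃⁻) < nosylate (ONs⁻)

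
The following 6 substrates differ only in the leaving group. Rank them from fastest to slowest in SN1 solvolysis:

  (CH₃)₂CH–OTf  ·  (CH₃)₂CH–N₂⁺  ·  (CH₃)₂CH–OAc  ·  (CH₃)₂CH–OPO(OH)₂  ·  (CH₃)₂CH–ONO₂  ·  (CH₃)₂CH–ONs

Same R in every case — rank the leaving groups.
A good leaving group is a weak base: the lower the pKₐ of its conjugate acid, the more readily it departs.
(CH₃)₂CH–N₂⁺ loses N₂: no meaningful conjugate acid; N₂ departs as an exceptionally stable neutral molecule
(CH₃)₂CH–OTf loses OTf⁻: pKₐ(CF₃SO₃H (triflic acid)) ≈ -14
(CH₃)₂CH–ONs loses ONs⁻: pKₐ(p-O₂NC₆H₄SO₃H) ≈ -3.5
(CH₃)₂CH–ONO₂ loses NO₃⁻: pKₐ(HNO₃) ≈ -1.3
(CH₃)₂CH–OPO(OH)₂ loses H₂PO₄⁻: pKₐ(H₃PO₄) ≈ 2.1
(CH₃)₂CH–OAc loses AcO⁻: pKₐ(CH₃COOH) ≈ 4.8

(CH₃)₂CH–N₂⁺ > (CH₃)₂CH–OTf > (CH₃)₂CH–ONs > (CH₃)₂CH–ONO₂ > (CH₃)₂CH–OPO(OH)₂ > (CH₃)₂CH–OAc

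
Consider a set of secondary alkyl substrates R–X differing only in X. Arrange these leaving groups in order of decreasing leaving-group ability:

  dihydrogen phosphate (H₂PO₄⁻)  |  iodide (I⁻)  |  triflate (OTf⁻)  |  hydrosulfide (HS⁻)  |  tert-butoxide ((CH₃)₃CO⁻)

triflate (OTf⁻) > iodide (I⁻) > dihydrogen phosphate (H₂PO₄⁻) > hydrosulfide (HS⁻) > tert-butoxide ((CH₃)₃CO⁻)

The more stable X⁻ (or X) is on its own — i.e. the weaker a base it is — the better a leaving group it makes.
triflate (OTf⁻): pKₐ(CF₃SO₃H (triflic acid)) ≈ -14
iodide (I⁻): pKₐ(HI) ≈ -10 — large, highly polarisable; very weak base
dihydrogen phosphate (H₂PO₄⁻): pKₐ(H₃PO₄) ≈ 2.1 — moderate base; biological leaving group after further activation
hydrosulfide (HS⁻): pKₐ(H₂S) ≈ 7
tert-butoxide ((CH₃)₃CO⁻): pKₐ(t-BuOH) ≈ 18 — bulky, strongly basic alkoxide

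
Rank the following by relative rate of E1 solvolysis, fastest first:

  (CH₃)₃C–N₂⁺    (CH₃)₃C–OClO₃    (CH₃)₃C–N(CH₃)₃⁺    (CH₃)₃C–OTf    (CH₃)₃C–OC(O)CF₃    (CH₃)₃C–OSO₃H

Identical carbon frameworks mean the comparison reduces to leaving-group quality.
A good leaving group is a weak base: the lower the pKₐ of its conjugate acid, the more readily it departs.
(CH₃)₃C–N₂⁺ loses N₂: no meaningful conjugate acid; N₂ departs as an exceptionally stable neutral molecule
(CH₃)₃C–OTf loses OTf⁻: pKₐ(CF₃SO₃H (triflic acid)) ≈ -14
(CH₃)₃C–OClO₃ loses ClO₄⁻: pKₐ(HClO₄) ≈ -10
(CH₃)₃C–OSO₃H loses HSO₄⁻: pKₐ(H₂SO₄) ≈ -3
(CH₃)₃C–OC(O)CF₃ loses CF₃COO⁻: pKₐ(CF₃COOH) ≈ 0.2
(CH₃)₃C–N(CH₃)₃⁺ loses NR'₃: pKₐ(R'₃NH⁺) ≈ 10.7

(CH₃)₃C–N₂⁺ > (CH₃)₃C–OTf > (CH₃)₃C–OClO₃ > (CH₃)₃C–OSO₃H > (CH₃)₃C–OC(O)CF₃ > (CH₃)₃C–N(CH₃)₃⁺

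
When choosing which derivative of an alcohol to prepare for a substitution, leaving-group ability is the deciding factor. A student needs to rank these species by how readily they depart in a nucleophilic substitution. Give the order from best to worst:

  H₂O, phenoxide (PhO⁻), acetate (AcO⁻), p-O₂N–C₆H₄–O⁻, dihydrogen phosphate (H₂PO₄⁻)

H₂O: pKₐ(H₃O⁺) ≈ -1.7 — neutral; leaves from a protonated alcohol (R–OH₂⁺)
dihydrogen phosphate (H₂PO₄⁻): pKₐ(H₃PO₄) ≈ 2.1
acetate (AcO⁻): pKₐ(CH₃COOH) ≈ 4.8 — resonance-stabilised but still a weak base
p-O₂N–C₆H₄–O⁻: pKₐ(p-nitrophenol) ≈ 7.2
phenoxide (PhO⁻): pKₐ(C₆H₅OH (phenol)) ≈ 10 — resonance into the ring helps, but still a poor LG

H₂O > dihydrogen phosphate (H₂PO₄⁻) > acetate (AcO⁻) > p-O₂N–C₆H₄–O⁻ > phenoxide (PhO⁻)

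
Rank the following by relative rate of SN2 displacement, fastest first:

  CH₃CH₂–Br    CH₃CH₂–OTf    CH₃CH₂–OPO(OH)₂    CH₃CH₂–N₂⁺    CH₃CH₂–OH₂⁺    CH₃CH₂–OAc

Identical carbon frameworks mean the comparison reduces to leaving-group quality.
The more stable X⁻ (or X) is on its own — i.e. the weaker a base it is — the better a leaving group it makes.
CH₃CH₂–N₂⁺ loses N₂: no meaningful conjugate acid; N₂ departs as an exceptionally stable neutral molecule
CH₃CH₂–OTf loses OTf⁻: pKₐ(CF₃SO₃H (triflic acid)) ≈ -14
CH₃CH₂–Br loses Br⁻: pKₐ(HBr) ≈ -9
CH₃CH₂–OH₂⁺ loses H₂O: pKₐ(H₃O⁺) ≈ -1.7
CH₃CH₂–OPO(OH)₂ loses H₂PO₄⁻: pKₐ(H₃PO₄) ≈ 2.1
CH₃CH₂–OAc loses AcO⁻: pKₐ(CH₃COOH) ≈ 4.8

CH₃CH₂–N₂⁺ > CH₃CH₂–OTf > CH₃CH₂–Br > CH₃CH₂–OH₂⁺ > CH₃CH₂–OPO(OH)₂ > CH₃CH₂–OAc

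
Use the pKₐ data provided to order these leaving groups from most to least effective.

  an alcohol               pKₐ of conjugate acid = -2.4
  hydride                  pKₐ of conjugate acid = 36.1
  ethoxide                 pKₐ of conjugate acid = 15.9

an alcohol > ethoxide > hydride

Lower conjugate-acid pKₐ ⇒ weaker base ⇒ better leaving group.
Sorting by the given values: an alcohol (-2.4), ethoxide (15.9), hydride (36.1).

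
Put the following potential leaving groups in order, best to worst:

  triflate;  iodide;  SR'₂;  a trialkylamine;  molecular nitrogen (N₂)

molecular nitrogen (N₂): no meaningful conjugate acid; N₂ departs as an exceptionally stable neutral molecule
triflate: pKₐ(CF₃SO₃H (triflic acid)) ≈ -14
iodide: pKₐ(HI) ≈ -10 — large, highly polarisable; very weak base
SR'₂: pKₐ(R'₂SH⁺) ≈ -7 — neutral; leaves from a sulfonium salt (R–SR'₂⁺)
a trialkylamine: pKₐ(R'₃NH⁺) ≈ 10.7

molecular nitrogen (N₂) > triflate > iodide > SR'₂ > a trialkylamine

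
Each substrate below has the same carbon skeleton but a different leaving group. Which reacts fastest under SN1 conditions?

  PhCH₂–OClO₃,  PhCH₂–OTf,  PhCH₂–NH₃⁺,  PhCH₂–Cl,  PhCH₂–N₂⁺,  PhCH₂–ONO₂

PhCH₂–N₂⁺

Identical carbon frameworks mean the comparison reduces to leaving-group quality.
A good leaving group is a weak base: the lower the pKₐ of its conjugate acid, the more readily it departs.
PhCH₂–N₂⁺ loses N₂: no meaningful conjugate acid; N₂ departs as an exceptionally stable neutral molecule
PhCH₂–OTf loses OTf⁻: pKₐ(CF₃SO₃H (triflic acid)) ≈ -14
PhCH₂–OClO₃ loses ClO₄⁻: pKₐ(HClO₄) ≈ -10
PhCH₂–Cl loses Cl⁻: pKₐ(HCl) ≈ -7
PhCH₂–ONO₂ loses NO₃⁻: pKₐ(HNO₃) ≈ -1.3
PhCH₂–NH₃⁺ loses NH₃: pKₐ(NH₄⁺) ≈ 9.2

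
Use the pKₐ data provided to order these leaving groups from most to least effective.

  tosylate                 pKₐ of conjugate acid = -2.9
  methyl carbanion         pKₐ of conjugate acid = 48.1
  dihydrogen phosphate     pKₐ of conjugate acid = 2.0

tosylate > dihydrogen phosphate > methyl carbanion

Lower conjugate-acid pKₐ ⇒ weaker base ⇒ better leaving group.
Sorting by the given values: tosylate (-2.9), dihydrogen phosphate (2.0), methyl carbanion (48.1).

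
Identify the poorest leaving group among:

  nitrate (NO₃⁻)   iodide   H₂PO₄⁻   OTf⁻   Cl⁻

OTf⁻: pKₐ(CF₃SO₃H (triflic acid)) ≈ -14
iodide: pKₐ(HI) ≈ -10
Cl⁻: pKₐ(HCl) ≈ -7
nitrate (NO₃⁻): pKₐ(HNO₃) ≈ -1.3
H₂PO₄⁻: pKₐ(H₃PO₄) ≈ 2.1

H₂PO₄⁻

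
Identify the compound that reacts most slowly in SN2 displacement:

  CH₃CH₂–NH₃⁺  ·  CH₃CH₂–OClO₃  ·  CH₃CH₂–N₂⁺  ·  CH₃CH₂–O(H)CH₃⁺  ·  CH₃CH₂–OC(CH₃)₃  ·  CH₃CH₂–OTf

Identical carbon frameworks mean the comparison reduces to leaving-group quality.
A good leaving group is a weak base: the lower the pKₐ of its conjugate acid, the more readily it departs.
CH₃CH₂–N₂⁺ loses N₂: no meaningful conjugate acid; N₂ departs as an exceptionally stable neutral molecule
CH₃CH₂–OTf loses OTf⁻: pKₐ(CF₃SO₃H (triflic acid)) ≈ -14
CH₃CH₂–OClO₃ loses ClO₄⁻: pKₐ(HClO₄) ≈ -10
CH₃CH₂–O(H)CH₃⁺ loses R'OH: pKₐ(R'OH₂⁺) ≈ -2.4
CH₃CH₂–NH₃⁺ loses NH₃: pKₐ(NH₄⁺) ≈ 9.2
CH₃CH₂–OC(CH₃)₃ loses (CH₃)₃CO⁻: pKₐ(t-BuOH) ≈ 18

CH₃CH₂–OC(CH₃)₃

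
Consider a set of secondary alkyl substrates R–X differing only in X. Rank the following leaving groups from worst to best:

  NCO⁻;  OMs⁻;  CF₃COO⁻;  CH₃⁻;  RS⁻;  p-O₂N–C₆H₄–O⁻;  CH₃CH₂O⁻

CH₃⁻ < CH₃CH₂O⁻ < RS⁻ < p-O₂N–C₆H₄–O⁻ < NCO⁻ < CF₃COO⁻ < OMs⁻

Leaving-group ability tracks the stability of the departed species; conjugate-acid pKₐ is the usual yardstick (lower pKₐ → better LG).
OMs⁻: pKₐ(CH₃SO₃H (MsOH)) ≈ -1.9
CF₃COO⁻: pKₐ(CF₃COOH) ≈ 0.2
NCO⁻: pKₐ(HOCN) ≈ 3.5
p-O₂N–C₆H₄–O⁻: pKₐ(p-nitrophenol) ≈ 7.2
RS⁻: pKₐ(RSH (a thiol)) ≈ 10.5
CH₃CH₂O⁻: pKₐ(CH₃CH₂OH) ≈ 16
CH₃⁻: pKₐ(CH₄) ≈ 48
The question asks for worst first, so the sequence is read in increasing leaving-group ability.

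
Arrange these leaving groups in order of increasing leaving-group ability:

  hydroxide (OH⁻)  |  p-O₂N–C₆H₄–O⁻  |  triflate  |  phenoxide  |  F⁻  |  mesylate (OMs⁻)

hydroxide (OH⁻) < phenoxide < p-O₂N–C₆H₄–O⁻ < F⁻ < mesylate (OMs⁻) < triflate

Rank by basicity of the departing species: weakest base leaves most easily.
triflate: pKₐ(CF₃SO₃H (triflic acid)) ≈ -14
mesylate (OMs⁻): pKₐ(CH₃SO₃H (MsOH)) ≈ -1.9
F⁻: pKₐ(HF) ≈ 3.2
p-O₂N–C₆H₄–O⁻: pKₐ(p-nitrophenol) ≈ 7.2 — nitro group delocalises the charge; the classic chromogenic LG
phenoxide: pKₐ(C₆H₅OH (phenol)) ≈ 10 — resonance into the ring helps, but still a poor LG
hydroxide (OH⁻): pKₐ(H₂O) ≈ 15.7 — strong base; essentially never leaves without prior activation
The question asks for worst first, so the sequence is read in increasing leaving-group ability.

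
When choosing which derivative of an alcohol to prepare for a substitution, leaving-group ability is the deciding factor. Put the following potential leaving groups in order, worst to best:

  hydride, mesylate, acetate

hydride < acetate < mesylate

Leaving-group ability tracks the stability of the departed species; conjugate-acid pKₐ is the usual yardstick (lower pKₐ → better LG).
mesylate: pKₐ(CH₃SO₃H (MsOH)) ≈ -1.9 — resonance-delocalised alkanesulfonate
acetate: pKₐ(CH₃COOH) ≈ 4.8 — resonance-stabilised but still a weak base
hydride: pKₐ(H₂) ≈ 36 — extremely strong base; leaves only in special hydride-transfer contexts
Reversing gives the worst-to-best order requested.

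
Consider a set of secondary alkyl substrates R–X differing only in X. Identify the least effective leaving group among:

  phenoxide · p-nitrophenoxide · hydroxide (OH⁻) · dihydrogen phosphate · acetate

The more stable X⁻ (or X) is on its own — i.e. the weaker a base it is — the better a leaving group it makes.
dihydrogen phosphate: pKₐ(H₃PO₄) ≈ 2.1
acetate: pKₐ(CH₃COOH) ≈ 4.8
p-nitrophenoxide: pKₐ(p-nitrophenol) ≈ 7.2
phenoxide: pKₐ(C₆H₅OH (phenol)) ≈ 10
hydroxide (OH⁻): pKₐ(H₂O) ≈ 15.7

hydroxide (OH⁻)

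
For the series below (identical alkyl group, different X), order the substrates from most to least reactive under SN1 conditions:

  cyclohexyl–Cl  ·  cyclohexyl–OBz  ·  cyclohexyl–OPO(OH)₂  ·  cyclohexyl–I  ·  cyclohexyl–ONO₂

cyclohexyl–I > cyclohexyl–Cl > cyclohexyl–ONO₂ > cyclohexyl–OPO(OH)₂ > cyclohexyl–OBz

Same R in every case — rank the leaving groups.
Rank by basicity of the departing species: weakest base leaves most easily.
cyclohexyl–I loses I⁻: pKₐ(HI) ≈ -10
cyclohexyl–Cl loses Cl⁻: pKₐ(HCl) ≈ -7
cyclohexyl–ONO₂ loses NO₃⁻: pKₐ(HNO₃) ≈ -1.3
cyclohexyl–OPO(OH)₂ loses H₂PO₄⁻: pKₐ(H₃PO₄) ≈ 2.1
cyclohexyl–OBz loses PhCOO⁻: pKₐ(C₆H₅COOH) ≈ 4.2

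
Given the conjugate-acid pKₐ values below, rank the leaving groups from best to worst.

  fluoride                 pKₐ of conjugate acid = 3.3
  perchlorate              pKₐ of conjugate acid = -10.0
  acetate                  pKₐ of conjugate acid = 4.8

Lower conjugate-acid pKₐ ⇒ weaker base ⇒ better leaving group.
Sorting by the given values: perchlorate (-10.0), fluoride (3.3), acetate (4.8).

perchlorate > fluoride > acetate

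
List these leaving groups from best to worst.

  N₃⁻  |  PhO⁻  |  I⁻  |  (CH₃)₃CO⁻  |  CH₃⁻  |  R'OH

The more stable X⁻ (or X) is on its own — i.e. the weaker a base it is — the better a leaving group it makes.
I⁻: pKₐ(HI) ≈ -10
R'OH: pKₐ(R'OH₂⁺) ≈ -2.4
N₃⁻: pKₐ(HN₃) ≈ 4.7
PhO⁻: pKₐ(C₆H₅OH (phenol)) ≈ 10
(CH₃)₃CO⁻: pKₐ(t-BuOH) ≈ 18
CH₃⁻: pKₐ(CH₄) ≈ 48

I⁻ > R'OH > N₃⁻ > PhO⁻ > (CH₃)₃CO⁻ > CH₃⁻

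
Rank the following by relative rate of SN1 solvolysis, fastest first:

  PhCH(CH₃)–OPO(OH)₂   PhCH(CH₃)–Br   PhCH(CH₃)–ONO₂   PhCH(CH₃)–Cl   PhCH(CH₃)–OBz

PhCH(CH₃)–Br > PhCH(CH₃)–Cl > PhCH(CH₃)–ONO₂ > PhCH(CH₃)–OPO(OH)₂ > PhCH(CH₃)–OBz

Identical carbon frameworks mean the comparison reduces to leaving-group quality.
A good leaving group is a weak base: the lower the pKₐ of its conjugate acid, the more readily it departs.
PhCH(CH₃)–Br loses Br⁻: pKₐ(HBr) ≈ -9
PhCH(CH₃)–Cl loses Cl⁻: pKₐ(HCl) ≈ -7
PhCH(CH₃)–ONO₂ loses NO₃⁻: pKₐ(HNO₃) ≈ -1.3
PhCH(CH₃)–OPO(OH)₂ loses H₂PO₄⁻: pKₐ(H₃PO₄) ≈ 2.1
PhCH(CH₃)–OBz loses PhCOO⁻: pKₐ(C₆H₅COOH) ≈ 4.2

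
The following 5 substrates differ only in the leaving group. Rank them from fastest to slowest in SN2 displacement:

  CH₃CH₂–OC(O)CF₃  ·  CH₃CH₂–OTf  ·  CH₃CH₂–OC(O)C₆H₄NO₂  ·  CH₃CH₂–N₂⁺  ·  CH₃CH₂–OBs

CH₃CH₂–N₂⁺ > CH₃CH₂–OTf > CH₃CH₂–OBs > CH₃CH₂–OC(O)CF₃ > CH₃CH₂–OC(O)C₆H₄NO₂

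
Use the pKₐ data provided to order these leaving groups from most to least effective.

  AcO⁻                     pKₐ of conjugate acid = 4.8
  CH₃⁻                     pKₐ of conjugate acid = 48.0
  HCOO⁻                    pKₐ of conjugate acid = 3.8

Lower conjugate-acid pKₐ ⇒ weaker base ⇒ better leaving group.
Sorting by the given values: HCOO⁻ (3.8), AcO⁻ (4.8), CH₃⁻ (48.0).

HCOO⁻ > AcO⁻ > CH₃⁻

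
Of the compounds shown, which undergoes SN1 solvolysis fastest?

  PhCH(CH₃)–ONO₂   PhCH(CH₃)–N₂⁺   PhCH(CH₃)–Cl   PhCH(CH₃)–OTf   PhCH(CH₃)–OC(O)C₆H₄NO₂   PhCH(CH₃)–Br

PhCH(CH₃)–N₂⁺

Same R in every case — rank the leaving groups.
The more stable X⁻ (or X) is on its own — i.e. the weaker a base it is — the better a leaving group it makes.
PhCH(CH₃)–N₂⁺ loses N₂: no meaningful conjugate acid; N₂ departs as an exceptionally stable neutral molecule
PhCH(CH₃)–OTf loses OTf⁻: pKₐ(CF₃SO₃H (triflic acid)) ≈ -14
PhCH(CH₃)–Br loses Br⁻: pKₐ(HBr) ≈ -9
PhCH(CH₃)–Cl loses Cl⁻: pKₐ(HCl) ≈ -7
PhCH(CH₃)–ONO₂ loses NO₃⁻: pKₐ(HNO₃) ≈ -1.3
PhCH(CH₃)–OC(O)C₆H₄NO₂ loses p-O₂N–C₆H₄–COO⁻: pKₐ(p-nitrobenzoic acid) ≈ 3.4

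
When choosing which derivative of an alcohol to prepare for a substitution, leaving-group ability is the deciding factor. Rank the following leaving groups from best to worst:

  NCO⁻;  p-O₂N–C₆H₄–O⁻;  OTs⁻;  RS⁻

OTs⁻ > NCO⁻ > p-O₂N–C₆H₄–O⁻ > RS⁻

Leaving-group ability tracks the stability of the departed species; conjugate-acid pKₐ is the usual yardstick (lower pKₐ → better LG).
OTs⁻: pKₐ(p-CH₃C₆H₄SO₃H (TsOH)) ≈ -2.8 — resonance-delocalised arenesulfonate
NCO⁻: pKₐ(HOCN) ≈ 3.5
p-O₂N–C₆H₄–O⁻: pKₐ(p-nitrophenol) ≈ 7.2 — nitro group delocalises the charge; the classic chromogenic LG
RS⁻: pKₐ(RSH (a thiol)) ≈ 10.5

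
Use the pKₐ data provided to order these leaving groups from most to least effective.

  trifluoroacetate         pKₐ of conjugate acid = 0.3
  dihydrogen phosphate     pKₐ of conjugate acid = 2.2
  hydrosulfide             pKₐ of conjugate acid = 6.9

trifluoroacetate > dihydrogen phosphate > hydrosulfide

Lower conjugate-acid pKₐ ⇒ weaker base ⇒ better leaving group.
Sorting by the given values: trifluoroacetate (0.3), dihydrogen phosphate (2.2), hydrosulfide (6.9).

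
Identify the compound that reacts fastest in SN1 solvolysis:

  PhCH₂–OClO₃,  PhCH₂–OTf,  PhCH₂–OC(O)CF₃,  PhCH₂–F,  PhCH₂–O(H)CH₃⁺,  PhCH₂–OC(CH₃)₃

With the same alkyl group throughout, only the leaving group differentiates the rates.
A good leaving group is a weak base: the lower the pKₐ of its conjugate acid, the more readily it departs.
PhCH₂–OTf loses OTf⁻: pKₐ(CF₃SO₃H (triflic acid)) ≈ -14
PhCH₂–OClO₃ loses ClO₄⁻: pKₐ(HClO₄) ≈ -10
PhCH₂–O(H)CH₃⁺ loses R'OH: pKₐ(R'OH₂⁺) ≈ -2.4
PhCH₂–OC(O)CF₃ loses CF₃COO⁻: pKₐ(CF₃COOH) ≈ 0.2
PhCH₂–F loses F⁻: pKₐ(HF) ≈ 3.2
PhCH₂–OC(CH₃)₃ loses (CH₃)₃CO⁻: pKₐ(t-BuOH) ≈ 18

PhCH₂–OTf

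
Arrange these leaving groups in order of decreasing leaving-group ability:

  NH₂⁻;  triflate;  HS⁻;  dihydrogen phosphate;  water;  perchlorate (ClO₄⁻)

triflate > perchlorate (ClO₄⁻) > water > dihydrogen phosphate > HS⁻ > NH₂⁻

triflate: pKₐ(CF₃SO₃H (triflic acid)) ≈ -14
perchlorate (ClO₄⁻): pKₐ(HClO₄) ≈ -10 — extremely weak base; rarely used for safety reasons
water: pKₐ(H₃O⁺) ≈ -1.7 — neutral; leaves from a protonated alcohol (R–OH₂⁺)
dihydrogen phosphate: pKₐ(H₃PO₄) ≈ 2.1
HS⁻: pKₐ(H₂S) ≈ 7
NH₂⁻: pKₐ(NH₃) ≈ 38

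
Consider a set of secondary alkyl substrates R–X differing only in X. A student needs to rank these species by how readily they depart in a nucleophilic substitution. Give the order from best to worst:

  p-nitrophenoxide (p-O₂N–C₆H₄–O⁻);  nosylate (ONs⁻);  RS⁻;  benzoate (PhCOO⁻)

nosylate (ONs⁻): pKₐ(p-O₂NC₆H₄SO₃H) ≈ -3.5
benzoate (PhCOO⁻): pKₐ(C₆H₅COOH) ≈ 4.2 — aryl carboxylate
p-nitrophenoxide (p-O₂N–C₆H₄–O⁻): pKₐ(p-nitrophenol) ≈ 7.2 — nitro group delocalises the charge; the classic chromogenic LG
RS⁻: pKₐ(RSH (a thiol)) ≈ 10.5 — moderately basic; rarely leaves without activation

nosylate (ONs⁻) > benzoate (PhCOO⁻) > p-nitrophenoxide (p-O₂N–C₆H₄–O⁻) > RS⁻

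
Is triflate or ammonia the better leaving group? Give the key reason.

triflate is the better leaving group.
pKₐ(CF₃SO₃H (triflic acid)) ≈ -14 versus pKₐ(NH₄⁺) ≈ 9.2: triflate is the much weaker base.
Charge spread over three oxygens and a CF₃ group; the premier leaving group in synthesis.

triflate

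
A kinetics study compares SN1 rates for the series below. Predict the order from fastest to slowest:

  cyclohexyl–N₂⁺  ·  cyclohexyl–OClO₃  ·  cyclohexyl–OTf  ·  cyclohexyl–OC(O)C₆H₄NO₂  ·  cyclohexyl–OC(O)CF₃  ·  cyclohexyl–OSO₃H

cyclohexyl–N₂⁺ > cyclohexyl–OTf > cyclohexyl–OClO₃ > cyclohexyl–OSO₃H > cyclohexyl–OC(O)CF₃ > cyclohexyl–OC(O)C₆H₄NO₂

The skeletons are identical, so relative rate is governed entirely by leaving-group ability.
Rank by basicity of the departing species: weakest base leaves most easily.
cyclohexyl–N₂⁺ loses N₂: no meaningful conjugate acid; N₂ departs as an exceptionally stable neutral molecule
cyclohexyl–OTf loses OTf⁻: pKₐ(CF₃SO₃H (triflic acid)) ≈ -14
cyclohexyl–OClO₃ loses ClO₄⁻: pKₐ(HClO₄) ≈ -10
cyclohexyl–OSO₃H loses HSO₄⁻: pKₐ(H₂SO₄) ≈ -3
cyclohexyl–OC(O)CF₃ loses CF₃COO⁻: pKₐ(CF₃COOH) ≈ 0.2
cyclohexyl–OC(O)C₆H₄NO₂ loses p-O₂N–C₆H₄–COO⁻: pKₐ(p-nitrobenzoic acid) ≈ 3.4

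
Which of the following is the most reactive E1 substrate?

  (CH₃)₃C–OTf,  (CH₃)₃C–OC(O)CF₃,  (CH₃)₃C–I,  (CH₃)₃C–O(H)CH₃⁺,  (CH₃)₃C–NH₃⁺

With the same alkyl group throughout, only the leaving group differentiates the rates.
The more stable X⁻ (or X) is on its own — i.e. the weaker a base it is — the better a leaving group it makes.
(CH₃)₃C–OTf loses OTf⁻: pKₐ(CF₃SO₃H (triflic acid)) ≈ -14
(CH₃)₃C–I loses I⁻: pKₐ(HI) ≈ -10
(CH₃)₃C–O(H)CH₃⁺ loses R'OH: pKₐ(R'OH₂⁺) ≈ -2.4
(CH₃)₃C–OC(O)CF₃ loses CF₃COO⁻: pKₐ(CF₃COOH) ≈ 0.2
(CH₃)₃C–NH₃⁺ loses NH₃: pKₐ(NH₄⁺) ≈ 9.2

(CH₃)₃C–OTf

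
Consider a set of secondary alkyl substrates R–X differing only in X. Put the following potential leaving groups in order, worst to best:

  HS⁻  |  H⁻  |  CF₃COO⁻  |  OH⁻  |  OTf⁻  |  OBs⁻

The more stable X⁻ (or X) is on its own — i.e. the weaker a base it is — the better a leaving group it makes.
OTf⁻: pKₐ(CF₃SO₃H (triflic acid)) ≈ -14
OBs⁻: pKₐ(p-BrC₆H₄SO₃H) ≈ -2.8
CF₃COO⁻: pKₐ(CF₃COOH) ≈ 0.2
HS⁻: pKₐ(H₂S) ≈ 7
OH⁻: pKₐ(H₂O) ≈ 15.7
H⁻: pKₐ(H₂) ≈ 36
The question asks for worst first, so the sequence is read in increasing leaving-group ability.

H⁻ < OH⁻ < HS⁻ < CF₃COO⁻ < OBs⁻ < OTf⁻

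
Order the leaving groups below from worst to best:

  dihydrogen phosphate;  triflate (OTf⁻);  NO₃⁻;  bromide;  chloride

A good leaving group is a weak base: the lower the pKₐ of its conjugate acid, the more readily it departs.
triflate (OTf⁻): pKₐ(CF₃SO₃H (triflic acid)) ≈ -14
bromide: pKₐ(HBr) ≈ -9
chloride: pKₐ(HCl) ≈ -7
NO₃⁻: pKₐ(HNO₃) ≈ -1.3
dihydrogen phosphate: pKₐ(H₃PO₄) ≈ 2.1 — moderate base; biological leaving group after further activation
The question asks for worst first, so the sequence is read in increasing leaving-group ability.

dihydrogen phosphate < NO₃⁻ < chloride < bromide < triflate (OTf⁻)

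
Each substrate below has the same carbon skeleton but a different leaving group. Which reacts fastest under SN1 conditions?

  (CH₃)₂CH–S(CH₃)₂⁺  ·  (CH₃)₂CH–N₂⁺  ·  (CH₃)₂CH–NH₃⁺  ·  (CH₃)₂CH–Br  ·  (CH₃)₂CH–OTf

Identical carbon frameworks mean the comparison reduces to leaving-group quality.
A good leaving group is a weak base: the lower the pKₐ of its conjugate acid, the more readily it departs.
(CH₃)₂CH–N₂⁺ loses N₂: no meaningful conjugate acid; N₂ departs as an exceptionally stable neutral molecule
(CH₃)₂CH–OTf loses OTf⁻: pKₐ(CF₃SO₃H (triflic acid)) ≈ -14
(CH₃)₂CH–Br loses Br⁻: pKₐ(HBr) ≈ -9
(CH₃)₂CH–S(CH₃)₂⁺ loses SR'₂: pKₐ(R'₂SH⁺) ≈ -7
(CH₃)₂CH–NH₃⁺ loses NH₃: pKₐ(NH₄⁺) ≈ 9.2

(CH₃)₂CH–N₂⁺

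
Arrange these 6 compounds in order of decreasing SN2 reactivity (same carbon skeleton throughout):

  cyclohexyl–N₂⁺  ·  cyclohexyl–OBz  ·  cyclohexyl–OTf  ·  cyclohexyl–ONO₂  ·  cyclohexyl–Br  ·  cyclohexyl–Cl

Same R in every case — rank the leaving groups.
Leaving-group ability tracks the stability of the departed species; conjugate-acid pKₐ is the usual yardstick (lower pKₐ → better LG).
cyclohexyl–N₂⁺ loses N₂: no meaningful conjugate acid; N₂ departs as an exceptionally stable neutral molecule
cyclohexyl–OTf loses OTf⁻: pKₐ(CF₃SO₃H (triflic acid)) ≈ -14
cyclohexyl–Br loses Br⁻: pKₐ(HBr) ≈ -9
cyclohexyl–Cl loses Cl⁻: pKₐ(HCl) ≈ -7
cyclohexyl–ONO₂ loses NO₃⁻: pKₐ(HNO₃) ≈ -1.3
cyclohexyl–OBz loses PhCOO⁻: pKₐ(C₆H₅COOH) ≈ 4.2

cyclohexyl–N₂⁺ > cyclohexyl–OTf > cyclohexyl–Br > cyclohexyl–Cl > cyclohexyl–ONO₂ > cyclohexyl–OBz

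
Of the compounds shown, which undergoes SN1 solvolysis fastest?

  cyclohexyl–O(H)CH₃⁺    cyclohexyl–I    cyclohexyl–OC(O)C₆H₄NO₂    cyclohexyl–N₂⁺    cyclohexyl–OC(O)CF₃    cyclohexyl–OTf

Identical carbon frameworks mean the comparison reduces to leaving-group quality.
Leaving-group ability tracks the stability of the departed species; conjugate-acid pKₐ is the usual yardstick (lower pKₐ → better LG).
cyclohexyl–N₂⁺ loses N₂: no meaningful conjugate acid; N₂ departs as an exceptionally stable neutral molecule
cyclohexyl–OTf loses OTf⁻: pKₐ(CF₃SO₃H (triflic acid)) ≈ -14
cyclohexyl–I loses I⁻: pKₐ(HI) ≈ -10
cyclohexyl–O(H)CH₃⁺ loses R'OH: pKₐ(R'OH₂⁺) ≈ -2.4
cyclohexyl–OC(O)CF₃ loses CF₃COO⁻: pKₐ(CF₃COOH) ≈ 0.2
cyclohexyl–OC(O)C₆H₄NO₂ loses p-O₂N–C₆H₄–COO⁻: pKₐ(p-nitrobenzoic acid) ≈ 3.4

cyclohexyl–N₂⁺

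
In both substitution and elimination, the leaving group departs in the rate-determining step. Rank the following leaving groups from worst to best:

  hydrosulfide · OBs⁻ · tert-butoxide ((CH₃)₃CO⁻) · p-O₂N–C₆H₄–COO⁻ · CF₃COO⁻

A good leaving group is a weak base: the lower the pKₐ of its conjugate acid, the more readily it departs.
OBs⁻: pKₐ(p-BrC₆H₄SO₃H) ≈ -2.8
CF₃COO⁻: pKₐ(CF₃COOH) ≈ 0.2
p-O₂N–C₆H₄–COO⁻: pKₐ(p-nitrobenzoic acid) ≈ 3.4
hydrosulfide: pKₐ(H₂S) ≈ 7
tert-butoxide ((CH₃)₃CO⁻): pKₐ(t-BuOH) ≈ 18
Listed from poorest to best leaving group as asked.

tert-butoxide ((CH₃)₃CO⁻) < hydrosulfide < p-O₂N–C₆H₄–COO⁻ < CF₃COO⁻ < OBs⁻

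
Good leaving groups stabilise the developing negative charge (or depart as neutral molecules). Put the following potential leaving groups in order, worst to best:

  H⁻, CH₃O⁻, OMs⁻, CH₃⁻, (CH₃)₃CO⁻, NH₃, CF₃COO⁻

CH₃⁻ < H⁻ < (CH₃)₃CO⁻ < CH₃O⁻ < NH₃ < CF₃COO⁻ < OMs⁻

A good leaving group is a weak base: the lower the pKₐ of its conjugate acid, the more readily it departs.
OMs⁻: pKₐ(CH₃SO₃H (MsOH)) ≈ -1.9
CF₃COO⁻: pKₐ(CF₃COOH) ≈ 0.2
NH₃: pKₐ(NH₄⁺) ≈ 9.2
CH₃O⁻: pKₐ(CH₃OH) ≈ 15.5
(CH₃)₃CO⁻: pKₐ(t-BuOH) ≈ 18
H⁻: pKₐ(H₂) ≈ 36
CH₃⁻: pKₐ(CH₄) ≈ 48
Reversing gives the worst-to-best order requested.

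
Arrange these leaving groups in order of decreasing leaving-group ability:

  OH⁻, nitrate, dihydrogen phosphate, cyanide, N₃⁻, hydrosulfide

nitrate: pKₐ(HNO₃) ≈ -1.3
dihydrogen phosphate: pKₐ(H₃PO₄) ≈ 2.1 — moderate base; biological leaving group after further activation
N₃⁻: pKₐ(HN₃) ≈ 4.7 — linear, resonance-stabilised
hydrosulfide: pKₐ(H₂S) ≈ 7
cyanide: pKₐ(HCN) ≈ 9.2 — sp carbon stabilises the charge somewhat, but still a poor LG
OH⁻: pKₐ(H₂O) ≈ 15.7 — strong base; essentially never leaves without prior activation

nitrate > dihydrogen phosphate > N₃⁻ > hydrosulfide > cyanide > OH⁻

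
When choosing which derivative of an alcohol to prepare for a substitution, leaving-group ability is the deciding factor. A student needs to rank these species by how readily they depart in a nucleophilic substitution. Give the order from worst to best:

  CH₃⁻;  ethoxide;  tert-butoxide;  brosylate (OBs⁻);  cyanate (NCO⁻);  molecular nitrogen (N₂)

CH₃⁻ < tert-butoxide < ethoxide < cyanate (NCO⁻) < brosylate (OBs⁻) < molecular nitrogen (N₂)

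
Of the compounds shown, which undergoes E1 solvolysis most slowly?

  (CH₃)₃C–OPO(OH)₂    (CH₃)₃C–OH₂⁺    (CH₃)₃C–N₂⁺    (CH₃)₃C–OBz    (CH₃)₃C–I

(CH₃)₃C–OBz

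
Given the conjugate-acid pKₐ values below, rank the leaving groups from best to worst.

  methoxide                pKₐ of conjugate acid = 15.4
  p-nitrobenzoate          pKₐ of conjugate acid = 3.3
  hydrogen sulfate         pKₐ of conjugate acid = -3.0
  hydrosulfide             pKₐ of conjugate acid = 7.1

Lower conjugate-acid pKₐ ⇒ weaker base ⇒ better leaving group.
Sorting by the given values: hydrogen sulfate (-3.0), p-nitrobenzoate (3.3), hydrosulfide (7.1), methoxide (15.4).

hydrogen sulfate > p-nitrobenzoate > hydrosulfide > methoxide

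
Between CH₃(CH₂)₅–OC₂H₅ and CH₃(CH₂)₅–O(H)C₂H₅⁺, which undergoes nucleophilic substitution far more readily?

From CH₃(CH₂)₅–OC₂H₅ the departing group would be CH₃CH₂O⁻ (pKₐ(CH₃CH₂OH) ≈ 16). Strong base; alkoxides do not leave unassisted.
From CH₃(CH₂)₅–O(H)C₂H₅⁺ the leaving group is R'OH (pKₐ(R'OH₂⁺) ≈ -2.4). Neutral; leaves from a protonated ether (an oxonium ion, R–O(H)R'⁺).
(In practice CH₃(CH₂)₅–O(H)C₂H₅⁺ is made from CH₃(CH₂)₅–OC₂H₅ by protonation with concentrated HBr, allowing neutral ethanol, rather than ethoxide, to depart.)

CH₃(CH₂)₅–O(H)C₂H₅⁺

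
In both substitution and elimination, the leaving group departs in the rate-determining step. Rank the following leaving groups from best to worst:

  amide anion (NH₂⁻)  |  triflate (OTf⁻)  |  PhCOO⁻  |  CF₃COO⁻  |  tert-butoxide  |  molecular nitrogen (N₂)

molecular nitrogen (N₂) > triflate (OTf⁻) > CF₃COO⁻ > PhCOO⁻ > tert-butoxide > amide anion (NH₂⁻)

Rank by basicity of the departing species: weakest base leaves most easily.
molecular nitrogen (N₂): no meaningful conjugate acid; N₂ departs as an exceptionally stable neutral molecule
triflate (OTf⁻): pKₐ(CF₃SO₃H (triflic acid)) ≈ -14
CF₃COO⁻: pKₐ(CF₃COOH) ≈ 0.2
PhCOO⁻: pKₐ(C₆H₅COOH) ≈ 4.2 — aryl carboxylate
tert-butoxide: pKₐ(t-BuOH) ≈ 18 — bulky, strongly basic alkoxide
amide anion (NH₂⁻): pKₐ(NH₃) ≈ 38 — extremely strong base; never a leaving group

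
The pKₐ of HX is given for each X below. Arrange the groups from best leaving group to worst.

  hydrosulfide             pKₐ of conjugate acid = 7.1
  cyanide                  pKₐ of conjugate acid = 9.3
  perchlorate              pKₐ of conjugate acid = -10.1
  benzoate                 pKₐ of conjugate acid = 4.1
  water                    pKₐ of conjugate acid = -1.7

Lower conjugate-acid pKₐ ⇒ weaker base ⇒ better leaving group.
Sorting by the given values: perchlorate (-10.1), water (-1.7), benzoate (4.1), hydrosulfide (7.1), cyanide (9.3).

perchlorate > water > benzoate > hydrosulfide > cyanide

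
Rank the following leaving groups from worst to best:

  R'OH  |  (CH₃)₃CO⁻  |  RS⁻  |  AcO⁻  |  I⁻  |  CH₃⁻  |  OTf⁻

The more stable X⁻ (or X) is on its own — i.e. the weaker a base it is — the better a leaving group it makes.
OTf⁻: pKₐ(CF₃SO₃H (triflic acid)) ≈ -14
I⁻: pKₐ(HI) ≈ -10
R'OH: pKₐ(R'OH₂⁺) ≈ -2.4
AcO⁻: pKₐ(CH₃COOH) ≈ 4.8
RS⁻: pKₐ(RSH (a thiol)) ≈ 10.5
(CH₃)₃CO⁻: pKₐ(t-BuOH) ≈ 18
CH₃⁻: pKₐ(CH₄) ≈ 48
Listed from poorest to best leaving group as asked.

CH₃⁻ < (CH₃)₃CO⁻ < RS⁻ < AcO⁻ < R'OH < I⁻ < OTf⁻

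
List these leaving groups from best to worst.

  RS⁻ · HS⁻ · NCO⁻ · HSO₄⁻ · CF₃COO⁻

The more stable X⁻ (or X) is on its own — i.e. the weaker a base it is — the better a leaving group it makes.
HSO₄⁻: pKₐ(H₂SO₄) ≈ -3
CF₃COO⁻: pKₐ(CF₃COOH) ≈ 0.2
NCO⁻: pKₐ(HOCN) ≈ 3.5
HS⁻: pKₐ(H₂S) ≈ 7
RS⁻: pKₐ(RSH (a thiol)) ≈ 10.5

HSO₄⁻ > CF₃COO⁻ > NCO⁻ > HS⁻ > RS⁻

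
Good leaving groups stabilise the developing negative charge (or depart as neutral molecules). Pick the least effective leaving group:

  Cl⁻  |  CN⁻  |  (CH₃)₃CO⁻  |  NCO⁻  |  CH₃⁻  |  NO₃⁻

CH₃⁻

Leaving-group ability tracks the stability of the departed species; conjugate-acid pKₐ is the usual yardstick (lower pKₐ → better LG).
Cl⁻: pKₐ(HCl) ≈ -7
NO₃⁻: pKₐ(HNO₃) ≈ -1.3
NCO⁻: pKₐ(HOCN) ≈ 3.5
CN⁻: pKₐ(HCN) ≈ 9.2
(CH₃)₃CO⁻: pKₐ(t-BuOH) ≈ 18
CH₃⁻: pKₐ(CH₄) ≈ 48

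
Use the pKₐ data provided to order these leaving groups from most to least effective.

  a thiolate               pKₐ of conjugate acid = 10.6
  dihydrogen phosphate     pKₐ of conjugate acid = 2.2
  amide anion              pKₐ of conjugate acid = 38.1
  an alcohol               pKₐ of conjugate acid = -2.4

Lower conjugate-acid pKₐ ⇒ weaker base ⇒ better leaving group.
Sorting by the given values: an alcohol (-2.4), dihydrogen phosphate (2.2), a thiolate (10.6), amide anion (38.1).

an alcohol > dihydrogen phosphate > a thiolate > amide anion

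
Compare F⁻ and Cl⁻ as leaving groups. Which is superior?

Cl⁻

Cl⁻ is the better leaving group.
pKₐ(HCl) ≈ -7 versus pKₐ(HF) ≈ 3.2: Cl⁻ is the much weaker base.
Moderately weak base.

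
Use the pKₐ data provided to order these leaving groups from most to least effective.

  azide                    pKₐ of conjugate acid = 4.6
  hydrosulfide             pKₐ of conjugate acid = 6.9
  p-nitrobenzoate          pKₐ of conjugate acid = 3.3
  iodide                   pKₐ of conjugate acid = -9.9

iodide > p-nitrobenzoate > azide > hydrosulfide

Lower conjugate-acid pKₐ ⇒ weaker base ⇒ better leaving group.
Sorting by the given values: iodide (-9.9), p-nitrobenzoate (3.3), azide (4.6), hydrosulfide (6.9).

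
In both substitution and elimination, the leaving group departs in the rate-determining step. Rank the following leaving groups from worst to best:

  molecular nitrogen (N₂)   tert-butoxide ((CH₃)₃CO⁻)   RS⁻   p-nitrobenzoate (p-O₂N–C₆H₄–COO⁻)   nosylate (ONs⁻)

tert-butoxide ((CH₃)₃CO⁻) < RS⁻ < p-nitrobenzoate (p-O₂N–C₆H₄–COO⁻) < nosylate (ONs⁻) < molecular nitrogen (N₂)

Leaving-group ability tracks the stability of the departed species; conjugate-acid pKₐ is the usual yardstick (lower pKₐ → better LG).
molecular nitrogen (N₂): no meaningful conjugate acid; N₂ departs as an exceptionally stable neutral molecule
nosylate (ONs⁻): pKₐ(p-O₂NC₆H₄SO₃H) ≈ -3.5
p-nitrobenzoate (p-O₂N–C₆H₄–COO⁻): pKₐ(p-nitrobenzoic acid) ≈ 3.4
RS⁻: pKₐ(RSH (a thiol)) ≈ 10.5
tert-butoxide ((CH₃)₃CO⁻): pKₐ(t-BuOH) ≈ 18
Reversing gives the worst-to-best order requested.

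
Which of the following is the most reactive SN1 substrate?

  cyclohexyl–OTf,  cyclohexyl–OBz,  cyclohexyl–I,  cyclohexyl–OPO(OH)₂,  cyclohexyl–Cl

cyclohexyl–OTf

Identical carbon frameworks mean the comparison reduces to leaving-group quality.
A good leaving group is a weak base: the lower the pKₐ of its conjugate acid, the more readily it departs.
cyclohexyl–OTf loses OTf⁻: pKₐ(CF₃SO₃H (triflic acid)) ≈ -14
cyclohexyl–I loses I⁻: pKₐ(HI) ≈ -10
cyclohexyl–Cl loses Cl⁻: pKₐ(HCl) ≈ -7
cyclohexyl–OPO(OH)₂ loses H₂PO₄⁻: pKₐ(H₃PO₄) ≈ 2.1
cyclohexyl–OBz loses PhCOO⁻: pKₐ(C₆H₅COOH) ≈ 4.2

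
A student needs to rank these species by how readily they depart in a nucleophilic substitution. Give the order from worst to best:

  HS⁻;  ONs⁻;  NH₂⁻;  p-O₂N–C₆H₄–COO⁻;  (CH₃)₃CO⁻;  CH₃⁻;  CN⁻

ONs⁻: pKₐ(p-O₂NC₆H₄SO₃H) ≈ -3.5 — p-nitro group further stabilises the sulfonate
p-O₂N–C₆H₄–COO⁻: pKₐ(p-nitrobenzoic acid) ≈ 3.4
HS⁻: pKₐ(H₂S) ≈ 7
CN⁻: pKₐ(HCN) ≈ 9.2
(CH₃)₃CO⁻: pKₐ(t-BuOH) ≈ 18
NH₂⁻: pKₐ(NH₃) ≈ 38
CH₃⁻: pKₐ(CH₄) ≈ 48 — unstabilised carbanion; the worst conceivable leaving group
Listed from poorest to best leaving group as asked.

CH₃⁻ < NH₂⁻ < (CH₃)₃CO⁻ < CN⁻ < HS⁻ < p-O₂N–C₆H₄–COO⁻ < ONs⁻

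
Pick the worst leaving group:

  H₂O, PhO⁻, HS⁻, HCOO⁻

PhO⁻

Leaving-group ability tracks the stability of the departed species; conjugate-acid pKₐ is the usual yardstick (lower pKₐ → better LG).
H₂O: pKₐ(H₃O⁺) ≈ -1.7
HCOO⁻: pKₐ(HCOOH) ≈ 3.8
HS⁻: pKₐ(H₂S) ≈ 7
PhO⁻: pKₐ(C₆H₅OH (phenol)) ≈ 10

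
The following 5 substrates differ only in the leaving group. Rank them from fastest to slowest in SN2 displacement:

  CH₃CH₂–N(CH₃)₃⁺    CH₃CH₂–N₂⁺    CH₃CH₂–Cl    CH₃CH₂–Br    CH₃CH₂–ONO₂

Same R in every case — rank the leaving groups.
The more stable X⁻ (or X) is on its own — i.e. the weaker a base it is — the better a leaving group it makes.
CH₃CH₂–N₂⁺ loses N₂: no meaningful conjugate acid; N₂ departs as an exceptionally stable neutral molecule
CH₃CH₂–Br loses Br⁻: pKₐ(HBr) ≈ -9
CH₃CH₂–Cl loses Cl⁻: pKₐ(HCl) ≈ -7
CH₃CH₂–ONO₂ loses NO₃⁻: pKₐ(HNO₃) ≈ -1.3
CH₃CH₂–N(CH₃)₃⁺ loses NR'₃: pKₐ(R'₃NH⁺) ≈ 10.7

CH₃CH₂–N₂⁺ > CH₃CH₂–Br > CH₃CH₂–Cl > CH₃CH₂–ONO₂ > CH₃CH₂–N(CH₃)₃⁺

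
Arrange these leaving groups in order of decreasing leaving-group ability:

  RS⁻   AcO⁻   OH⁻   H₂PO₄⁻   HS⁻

Rank by basicity of the departing species: weakest base leaves most easily.
H₂PO₄⁻: pKₐ(H₃PO₄) ≈ 2.1 — moderate base; biological leaving group after further activation
AcO⁻: pKₐ(CH₃COOH) ≈ 4.8
HS⁻: pKₐ(H₂S) ≈ 7 — larger and more polarisable than the oxygen analogue
RS⁻: pKₐ(RSH (a thiol)) ≈ 10.5 — moderately basic; rarely leaves without activation
OH⁻: pKₐ(H₂O) ≈ 15.7 — strong base; essentially never leaves without prior activation

H₂PO₄⁻ > AcO⁻ > HS⁻ > RS⁻ > OH⁻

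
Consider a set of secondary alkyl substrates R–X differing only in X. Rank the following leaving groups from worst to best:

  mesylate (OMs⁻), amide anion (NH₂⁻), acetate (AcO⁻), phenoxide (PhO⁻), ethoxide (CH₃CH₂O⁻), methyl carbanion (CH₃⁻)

Leaving-group ability tracks the stability of the departed species; conjugate-acid pKₐ is the usual yardstick (lower pKₐ → better LG).
mesylate (OMs⁻): pKₐ(CH₃SO₃H (MsOH)) ≈ -1.9
acetate (AcO⁻): pKₐ(CH₃COOH) ≈ 4.8
phenoxide (PhO⁻): pKₐ(C₆H₅OH (phenol)) ≈ 10
ethoxide (CH₃CH₂O⁻): pKₐ(CH₃CH₂OH) ≈ 16
amide anion (NH₂⁻): pKₐ(NH₃) ≈ 38
methyl carbanion (CH₃⁻): pKₐ(CH₄) ≈ 48
Reversing gives the worst-to-best order requested.

methyl carbanion (CH₃⁻) < amide anion (NH₂⁻) < ethoxide (CH₃CH₂O⁻) < phenoxide (PhO⁻) < acetate (AcO⁻) < mesylate (OMs⁻)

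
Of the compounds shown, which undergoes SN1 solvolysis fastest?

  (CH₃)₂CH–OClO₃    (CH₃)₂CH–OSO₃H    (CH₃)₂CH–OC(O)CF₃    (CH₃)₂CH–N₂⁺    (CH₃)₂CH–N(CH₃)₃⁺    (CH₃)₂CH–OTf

(CH₃)₂CH–N₂⁺

With the same alkyl group throughout, only the leaving group differentiates the rates.
Rank by basicity of the departing species: weakest base leaves most easily.
(CH₃)₂CH–N₂⁺ loses N₂: no meaningful conjugate acid; N₂ departs as an exceptionally stable neutral molecule
(CH₃)₂CH–OTf loses OTf⁻: pKₐ(CF₃SO₃H (triflic acid)) ≈ -14
(CH₃)₂CH–OClO₃ loses ClO₄⁻: pKₐ(HClO₄) ≈ -10
(CH₃)₂CH–OSO₃H loses HSO₄⁻: pKₐ(H₂SO₄) ≈ -3
(CH₃)₂CH–OC(O)CF₃ loses CF₃COO⁻: pKₐ(CF₃COOH) ≈ 0.2
(CH₃)₂CH–N(CH₃)₃⁺ loses NR'₃: pKₐ(R'₃NH⁺) ≈ 10.7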